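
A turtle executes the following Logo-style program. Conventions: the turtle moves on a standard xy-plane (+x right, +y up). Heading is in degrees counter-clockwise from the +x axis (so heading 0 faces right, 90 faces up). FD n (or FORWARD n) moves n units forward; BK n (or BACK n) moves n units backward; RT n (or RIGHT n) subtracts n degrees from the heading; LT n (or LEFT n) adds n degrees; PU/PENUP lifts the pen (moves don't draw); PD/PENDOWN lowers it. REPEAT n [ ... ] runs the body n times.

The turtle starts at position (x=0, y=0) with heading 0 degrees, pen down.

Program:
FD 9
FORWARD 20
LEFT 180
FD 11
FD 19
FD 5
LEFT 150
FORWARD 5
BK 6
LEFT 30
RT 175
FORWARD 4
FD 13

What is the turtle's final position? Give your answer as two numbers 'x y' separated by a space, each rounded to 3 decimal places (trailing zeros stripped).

Executing turtle program step by step:
Start: pos=(0,0), heading=0, pen down
FD 9: (0,0) -> (9,0) [heading=0, draw]
FD 20: (9,0) -> (29,0) [heading=0, draw]
LT 180: heading 0 -> 180
FD 11: (29,0) -> (18,0) [heading=180, draw]
FD 19: (18,0) -> (-1,0) [heading=180, draw]
FD 5: (-1,0) -> (-6,0) [heading=180, draw]
LT 150: heading 180 -> 330
FD 5: (-6,0) -> (-1.67,-2.5) [heading=330, draw]
BK 6: (-1.67,-2.5) -> (-6.866,0.5) [heading=330, draw]
LT 30: heading 330 -> 0
RT 175: heading 0 -> 185
FD 4: (-6.866,0.5) -> (-10.851,0.151) [heading=185, draw]
FD 13: (-10.851,0.151) -> (-23.801,-0.982) [heading=185, draw]
Final: pos=(-23.801,-0.982), heading=185, 9 segment(s) drawn

Answer: -23.801 -0.982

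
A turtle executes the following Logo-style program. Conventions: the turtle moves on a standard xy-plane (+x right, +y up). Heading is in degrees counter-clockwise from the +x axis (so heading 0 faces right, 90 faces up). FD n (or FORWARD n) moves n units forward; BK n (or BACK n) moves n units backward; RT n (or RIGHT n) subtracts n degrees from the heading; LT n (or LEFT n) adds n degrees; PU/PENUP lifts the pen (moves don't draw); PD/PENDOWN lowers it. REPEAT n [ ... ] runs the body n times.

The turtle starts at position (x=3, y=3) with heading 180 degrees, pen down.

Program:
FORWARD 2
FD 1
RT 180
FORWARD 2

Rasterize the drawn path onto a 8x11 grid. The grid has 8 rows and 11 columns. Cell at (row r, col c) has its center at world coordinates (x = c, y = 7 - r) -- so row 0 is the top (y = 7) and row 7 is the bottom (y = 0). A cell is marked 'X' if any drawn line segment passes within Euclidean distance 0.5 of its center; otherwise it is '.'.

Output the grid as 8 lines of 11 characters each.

Answer: ...........
...........
...........
...........
XXXX.......
...........
...........
...........

Derivation:
Segment 0: (3,3) -> (1,3)
Segment 1: (1,3) -> (0,3)
Segment 2: (0,3) -> (2,3)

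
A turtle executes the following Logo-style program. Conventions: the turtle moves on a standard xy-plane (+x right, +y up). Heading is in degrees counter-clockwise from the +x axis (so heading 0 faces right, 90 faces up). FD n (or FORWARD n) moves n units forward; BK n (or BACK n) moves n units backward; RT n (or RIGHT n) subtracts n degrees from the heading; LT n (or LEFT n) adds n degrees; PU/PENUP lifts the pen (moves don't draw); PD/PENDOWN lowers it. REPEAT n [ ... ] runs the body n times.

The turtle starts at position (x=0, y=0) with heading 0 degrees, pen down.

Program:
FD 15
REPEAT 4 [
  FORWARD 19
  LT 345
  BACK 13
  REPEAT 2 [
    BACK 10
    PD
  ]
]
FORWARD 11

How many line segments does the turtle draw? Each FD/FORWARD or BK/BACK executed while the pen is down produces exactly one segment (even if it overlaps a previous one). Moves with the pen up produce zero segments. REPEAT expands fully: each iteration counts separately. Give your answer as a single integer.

Executing turtle program step by step:
Start: pos=(0,0), heading=0, pen down
FD 15: (0,0) -> (15,0) [heading=0, draw]
REPEAT 4 [
  -- iteration 1/4 --
  FD 19: (15,0) -> (34,0) [heading=0, draw]
  LT 345: heading 0 -> 345
  BK 13: (34,0) -> (21.443,3.365) [heading=345, draw]
  REPEAT 2 [
    -- iteration 1/2 --
    BK 10: (21.443,3.365) -> (11.784,5.953) [heading=345, draw]
    PD: pen down
    -- iteration 2/2 --
    BK 10: (11.784,5.953) -> (2.124,8.541) [heading=345, draw]
    PD: pen down
  ]
  -- iteration 2/4 --
  FD 19: (2.124,8.541) -> (20.477,3.623) [heading=345, draw]
  LT 345: heading 345 -> 330
  BK 13: (20.477,3.623) -> (9.219,10.123) [heading=330, draw]
  REPEAT 2 [
    -- iteration 1/2 --
    BK 10: (9.219,10.123) -> (0.558,15.123) [heading=330, draw]
    PD: pen down
    -- iteration 2/2 --
    BK 10: (0.558,15.123) -> (-8.102,20.123) [heading=330, draw]
    PD: pen down
  ]
  -- iteration 3/4 --
  FD 19: (-8.102,20.123) -> (8.353,10.623) [heading=330, draw]
  LT 345: heading 330 -> 315
  BK 13: (8.353,10.623) -> (-0.84,19.816) [heading=315, draw]
  REPEAT 2 [
    -- iteration 1/2 --
    BK 10: (-0.84,19.816) -> (-7.911,26.887) [heading=315, draw]
    PD: pen down
    -- iteration 2/2 --
    BK 10: (-7.911,26.887) -> (-14.982,33.958) [heading=315, draw]
    PD: pen down
  ]
  -- iteration 4/4 --
  FD 19: (-14.982,33.958) -> (-1.547,20.523) [heading=315, draw]
  LT 345: heading 315 -> 300
  BK 13: (-1.547,20.523) -> (-8.047,31.781) [heading=300, draw]
  REPEAT 2 [
    -- iteration 1/2 --
    BK 10: (-8.047,31.781) -> (-13.047,40.442) [heading=300, draw]
    PD: pen down
    -- iteration 2/2 --
    BK 10: (-13.047,40.442) -> (-18.047,49.102) [heading=300, draw]
    PD: pen down
  ]
]
FD 11: (-18.047,49.102) -> (-12.547,39.576) [heading=300, draw]
Final: pos=(-12.547,39.576), heading=300, 18 segment(s) drawn
Segments drawn: 18

Answer: 18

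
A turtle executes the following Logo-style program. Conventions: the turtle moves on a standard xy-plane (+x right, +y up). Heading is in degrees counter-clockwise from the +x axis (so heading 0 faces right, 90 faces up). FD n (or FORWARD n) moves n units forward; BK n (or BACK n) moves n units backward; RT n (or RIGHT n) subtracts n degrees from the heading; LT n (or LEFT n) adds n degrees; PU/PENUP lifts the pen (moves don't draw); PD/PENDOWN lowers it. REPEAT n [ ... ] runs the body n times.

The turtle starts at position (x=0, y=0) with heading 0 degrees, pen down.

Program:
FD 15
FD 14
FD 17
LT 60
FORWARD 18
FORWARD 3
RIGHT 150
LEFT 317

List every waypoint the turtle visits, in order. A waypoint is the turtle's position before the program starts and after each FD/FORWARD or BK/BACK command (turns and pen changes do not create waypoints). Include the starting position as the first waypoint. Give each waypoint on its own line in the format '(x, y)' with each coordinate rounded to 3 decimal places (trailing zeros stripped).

Executing turtle program step by step:
Start: pos=(0,0), heading=0, pen down
FD 15: (0,0) -> (15,0) [heading=0, draw]
FD 14: (15,0) -> (29,0) [heading=0, draw]
FD 17: (29,0) -> (46,0) [heading=0, draw]
LT 60: heading 0 -> 60
FD 18: (46,0) -> (55,15.588) [heading=60, draw]
FD 3: (55,15.588) -> (56.5,18.187) [heading=60, draw]
RT 150: heading 60 -> 270
LT 317: heading 270 -> 227
Final: pos=(56.5,18.187), heading=227, 5 segment(s) drawn
Waypoints (6 total):
(0, 0)
(15, 0)
(29, 0)
(46, 0)
(55, 15.588)
(56.5, 18.187)

Answer: (0, 0)
(15, 0)
(29, 0)
(46, 0)
(55, 15.588)
(56.5, 18.187)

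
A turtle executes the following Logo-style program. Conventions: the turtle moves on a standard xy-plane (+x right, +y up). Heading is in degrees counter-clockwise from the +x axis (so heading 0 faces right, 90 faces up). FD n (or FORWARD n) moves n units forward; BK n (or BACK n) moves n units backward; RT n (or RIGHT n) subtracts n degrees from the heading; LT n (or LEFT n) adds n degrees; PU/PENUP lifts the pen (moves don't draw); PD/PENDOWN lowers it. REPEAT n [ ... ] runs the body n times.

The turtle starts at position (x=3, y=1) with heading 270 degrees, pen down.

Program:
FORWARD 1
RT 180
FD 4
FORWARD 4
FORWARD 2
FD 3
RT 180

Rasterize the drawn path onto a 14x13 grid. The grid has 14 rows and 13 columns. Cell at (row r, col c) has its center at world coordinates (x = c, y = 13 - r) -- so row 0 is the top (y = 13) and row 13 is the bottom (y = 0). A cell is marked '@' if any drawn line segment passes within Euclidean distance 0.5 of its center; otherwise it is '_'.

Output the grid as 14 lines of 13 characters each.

Answer: ___@_________
___@_________
___@_________
___@_________
___@_________
___@_________
___@_________
___@_________
___@_________
___@_________
___@_________
___@_________
___@_________
___@_________

Derivation:
Segment 0: (3,1) -> (3,0)
Segment 1: (3,0) -> (3,4)
Segment 2: (3,4) -> (3,8)
Segment 3: (3,8) -> (3,10)
Segment 4: (3,10) -> (3,13)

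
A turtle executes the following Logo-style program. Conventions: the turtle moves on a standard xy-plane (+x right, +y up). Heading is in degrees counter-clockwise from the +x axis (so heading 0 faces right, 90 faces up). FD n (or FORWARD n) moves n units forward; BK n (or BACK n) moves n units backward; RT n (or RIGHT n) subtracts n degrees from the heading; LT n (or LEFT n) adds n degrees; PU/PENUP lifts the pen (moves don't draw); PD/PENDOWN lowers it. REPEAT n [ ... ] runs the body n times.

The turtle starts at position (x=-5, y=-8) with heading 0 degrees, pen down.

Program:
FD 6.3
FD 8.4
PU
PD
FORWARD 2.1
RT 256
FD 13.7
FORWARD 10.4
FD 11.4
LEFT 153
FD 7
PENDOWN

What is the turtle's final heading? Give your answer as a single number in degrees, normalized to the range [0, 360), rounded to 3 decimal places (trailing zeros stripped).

Answer: 257

Derivation:
Executing turtle program step by step:
Start: pos=(-5,-8), heading=0, pen down
FD 6.3: (-5,-8) -> (1.3,-8) [heading=0, draw]
FD 8.4: (1.3,-8) -> (9.7,-8) [heading=0, draw]
PU: pen up
PD: pen down
FD 2.1: (9.7,-8) -> (11.8,-8) [heading=0, draw]
RT 256: heading 0 -> 104
FD 13.7: (11.8,-8) -> (8.486,5.293) [heading=104, draw]
FD 10.4: (8.486,5.293) -> (5.97,15.384) [heading=104, draw]
FD 11.4: (5.97,15.384) -> (3.212,26.445) [heading=104, draw]
LT 153: heading 104 -> 257
FD 7: (3.212,26.445) -> (1.637,19.625) [heading=257, draw]
PD: pen down
Final: pos=(1.637,19.625), heading=257, 7 segment(s) drawn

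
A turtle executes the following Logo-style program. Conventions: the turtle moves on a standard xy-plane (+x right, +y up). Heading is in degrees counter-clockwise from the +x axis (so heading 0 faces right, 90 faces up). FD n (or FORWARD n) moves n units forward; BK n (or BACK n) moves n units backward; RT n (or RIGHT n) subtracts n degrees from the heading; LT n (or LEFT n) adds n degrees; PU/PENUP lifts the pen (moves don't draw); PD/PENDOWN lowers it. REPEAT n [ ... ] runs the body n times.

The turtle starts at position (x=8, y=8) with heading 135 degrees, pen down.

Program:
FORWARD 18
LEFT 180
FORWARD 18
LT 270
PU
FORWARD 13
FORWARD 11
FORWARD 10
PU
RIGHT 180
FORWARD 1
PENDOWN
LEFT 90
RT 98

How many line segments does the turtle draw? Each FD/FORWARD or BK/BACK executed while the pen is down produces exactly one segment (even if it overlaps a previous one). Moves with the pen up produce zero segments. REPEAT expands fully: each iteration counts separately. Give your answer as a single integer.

Answer: 2

Derivation:
Executing turtle program step by step:
Start: pos=(8,8), heading=135, pen down
FD 18: (8,8) -> (-4.728,20.728) [heading=135, draw]
LT 180: heading 135 -> 315
FD 18: (-4.728,20.728) -> (8,8) [heading=315, draw]
LT 270: heading 315 -> 225
PU: pen up
FD 13: (8,8) -> (-1.192,-1.192) [heading=225, move]
FD 11: (-1.192,-1.192) -> (-8.971,-8.971) [heading=225, move]
FD 10: (-8.971,-8.971) -> (-16.042,-16.042) [heading=225, move]
PU: pen up
RT 180: heading 225 -> 45
FD 1: (-16.042,-16.042) -> (-15.335,-15.335) [heading=45, move]
PD: pen down
LT 90: heading 45 -> 135
RT 98: heading 135 -> 37
Final: pos=(-15.335,-15.335), heading=37, 2 segment(s) drawn
Segments drawn: 2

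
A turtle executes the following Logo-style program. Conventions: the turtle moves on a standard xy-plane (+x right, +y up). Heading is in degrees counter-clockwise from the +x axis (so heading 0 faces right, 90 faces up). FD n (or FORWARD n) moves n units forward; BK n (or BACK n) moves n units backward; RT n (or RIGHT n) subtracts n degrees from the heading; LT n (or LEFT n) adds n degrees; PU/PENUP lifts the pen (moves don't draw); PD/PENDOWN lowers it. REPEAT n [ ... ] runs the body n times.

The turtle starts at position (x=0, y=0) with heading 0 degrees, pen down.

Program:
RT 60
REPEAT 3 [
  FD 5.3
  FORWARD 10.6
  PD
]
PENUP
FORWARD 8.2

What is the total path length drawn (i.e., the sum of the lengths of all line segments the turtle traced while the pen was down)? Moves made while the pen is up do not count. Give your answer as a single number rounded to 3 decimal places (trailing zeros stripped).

Executing turtle program step by step:
Start: pos=(0,0), heading=0, pen down
RT 60: heading 0 -> 300
REPEAT 3 [
  -- iteration 1/3 --
  FD 5.3: (0,0) -> (2.65,-4.59) [heading=300, draw]
  FD 10.6: (2.65,-4.59) -> (7.95,-13.77) [heading=300, draw]
  PD: pen down
  -- iteration 2/3 --
  FD 5.3: (7.95,-13.77) -> (10.6,-18.36) [heading=300, draw]
  FD 10.6: (10.6,-18.36) -> (15.9,-27.54) [heading=300, draw]
  PD: pen down
  -- iteration 3/3 --
  FD 5.3: (15.9,-27.54) -> (18.55,-32.13) [heading=300, draw]
  FD 10.6: (18.55,-32.13) -> (23.85,-41.309) [heading=300, draw]
  PD: pen down
]
PU: pen up
FD 8.2: (23.85,-41.309) -> (27.95,-48.411) [heading=300, move]
Final: pos=(27.95,-48.411), heading=300, 6 segment(s) drawn

Segment lengths:
  seg 1: (0,0) -> (2.65,-4.59), length = 5.3
  seg 2: (2.65,-4.59) -> (7.95,-13.77), length = 10.6
  seg 3: (7.95,-13.77) -> (10.6,-18.36), length = 5.3
  seg 4: (10.6,-18.36) -> (15.9,-27.54), length = 10.6
  seg 5: (15.9,-27.54) -> (18.55,-32.13), length = 5.3
  seg 6: (18.55,-32.13) -> (23.85,-41.309), length = 10.6
Total = 47.7

Answer: 47.7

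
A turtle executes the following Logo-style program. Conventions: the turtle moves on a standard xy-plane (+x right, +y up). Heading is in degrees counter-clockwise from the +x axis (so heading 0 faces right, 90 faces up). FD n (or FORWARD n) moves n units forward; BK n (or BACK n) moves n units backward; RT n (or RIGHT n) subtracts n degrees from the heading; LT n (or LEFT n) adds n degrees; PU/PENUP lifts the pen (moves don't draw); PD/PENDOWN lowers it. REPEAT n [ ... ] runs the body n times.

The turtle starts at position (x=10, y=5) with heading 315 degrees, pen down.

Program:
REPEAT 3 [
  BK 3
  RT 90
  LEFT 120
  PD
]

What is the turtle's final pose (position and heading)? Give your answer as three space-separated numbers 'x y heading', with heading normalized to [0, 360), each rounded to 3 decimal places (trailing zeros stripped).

Executing turtle program step by step:
Start: pos=(10,5), heading=315, pen down
REPEAT 3 [
  -- iteration 1/3 --
  BK 3: (10,5) -> (7.879,7.121) [heading=315, draw]
  RT 90: heading 315 -> 225
  LT 120: heading 225 -> 345
  PD: pen down
  -- iteration 2/3 --
  BK 3: (7.879,7.121) -> (4.981,7.898) [heading=345, draw]
  RT 90: heading 345 -> 255
  LT 120: heading 255 -> 15
  PD: pen down
  -- iteration 3/3 --
  BK 3: (4.981,7.898) -> (2.083,7.121) [heading=15, draw]
  RT 90: heading 15 -> 285
  LT 120: heading 285 -> 45
  PD: pen down
]
Final: pos=(2.083,7.121), heading=45, 3 segment(s) drawn

Answer: 2.083 7.121 45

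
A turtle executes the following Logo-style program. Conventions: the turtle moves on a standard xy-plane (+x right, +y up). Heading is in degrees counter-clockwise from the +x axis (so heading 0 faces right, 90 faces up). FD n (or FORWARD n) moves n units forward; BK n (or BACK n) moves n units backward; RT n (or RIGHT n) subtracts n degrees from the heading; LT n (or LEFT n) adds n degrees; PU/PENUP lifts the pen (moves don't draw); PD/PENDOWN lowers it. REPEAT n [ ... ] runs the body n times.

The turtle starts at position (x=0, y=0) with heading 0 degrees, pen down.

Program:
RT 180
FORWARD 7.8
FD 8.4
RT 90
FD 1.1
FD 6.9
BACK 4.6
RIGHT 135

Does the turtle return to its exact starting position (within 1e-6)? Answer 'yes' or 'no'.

Answer: no

Derivation:
Executing turtle program step by step:
Start: pos=(0,0), heading=0, pen down
RT 180: heading 0 -> 180
FD 7.8: (0,0) -> (-7.8,0) [heading=180, draw]
FD 8.4: (-7.8,0) -> (-16.2,0) [heading=180, draw]
RT 90: heading 180 -> 90
FD 1.1: (-16.2,0) -> (-16.2,1.1) [heading=90, draw]
FD 6.9: (-16.2,1.1) -> (-16.2,8) [heading=90, draw]
BK 4.6: (-16.2,8) -> (-16.2,3.4) [heading=90, draw]
RT 135: heading 90 -> 315
Final: pos=(-16.2,3.4), heading=315, 5 segment(s) drawn

Start position: (0, 0)
Final position: (-16.2, 3.4)
Distance = 16.553; >= 1e-6 -> NOT closed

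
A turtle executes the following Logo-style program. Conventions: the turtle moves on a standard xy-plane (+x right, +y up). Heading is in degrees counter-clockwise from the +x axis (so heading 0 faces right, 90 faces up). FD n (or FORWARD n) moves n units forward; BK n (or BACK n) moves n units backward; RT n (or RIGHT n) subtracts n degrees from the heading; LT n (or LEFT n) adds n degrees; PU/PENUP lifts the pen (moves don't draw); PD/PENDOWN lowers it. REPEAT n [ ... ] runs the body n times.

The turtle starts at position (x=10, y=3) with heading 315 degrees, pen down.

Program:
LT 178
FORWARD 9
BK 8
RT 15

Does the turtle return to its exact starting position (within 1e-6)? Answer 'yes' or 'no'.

Answer: no

Derivation:
Executing turtle program step by step:
Start: pos=(10,3), heading=315, pen down
LT 178: heading 315 -> 133
FD 9: (10,3) -> (3.862,9.582) [heading=133, draw]
BK 8: (3.862,9.582) -> (9.318,3.731) [heading=133, draw]
RT 15: heading 133 -> 118
Final: pos=(9.318,3.731), heading=118, 2 segment(s) drawn

Start position: (10, 3)
Final position: (9.318, 3.731)
Distance = 1; >= 1e-6 -> NOT closed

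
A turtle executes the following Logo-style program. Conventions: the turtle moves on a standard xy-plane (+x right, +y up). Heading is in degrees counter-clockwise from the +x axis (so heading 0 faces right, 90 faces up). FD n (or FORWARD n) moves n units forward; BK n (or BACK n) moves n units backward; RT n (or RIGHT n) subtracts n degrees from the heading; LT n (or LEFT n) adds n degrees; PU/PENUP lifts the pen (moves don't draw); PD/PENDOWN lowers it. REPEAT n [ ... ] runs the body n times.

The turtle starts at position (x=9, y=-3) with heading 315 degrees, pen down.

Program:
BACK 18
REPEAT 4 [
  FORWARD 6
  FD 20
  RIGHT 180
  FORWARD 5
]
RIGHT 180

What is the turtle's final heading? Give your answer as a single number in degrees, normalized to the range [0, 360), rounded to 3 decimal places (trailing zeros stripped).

Answer: 135

Derivation:
Executing turtle program step by step:
Start: pos=(9,-3), heading=315, pen down
BK 18: (9,-3) -> (-3.728,9.728) [heading=315, draw]
REPEAT 4 [
  -- iteration 1/4 --
  FD 6: (-3.728,9.728) -> (0.515,5.485) [heading=315, draw]
  FD 20: (0.515,5.485) -> (14.657,-8.657) [heading=315, draw]
  RT 180: heading 315 -> 135
  FD 5: (14.657,-8.657) -> (11.121,-5.121) [heading=135, draw]
  -- iteration 2/4 --
  FD 6: (11.121,-5.121) -> (6.879,-0.879) [heading=135, draw]
  FD 20: (6.879,-0.879) -> (-7.263,13.263) [heading=135, draw]
  RT 180: heading 135 -> 315
  FD 5: (-7.263,13.263) -> (-3.728,9.728) [heading=315, draw]
  -- iteration 3/4 --
  FD 6: (-3.728,9.728) -> (0.515,5.485) [heading=315, draw]
  FD 20: (0.515,5.485) -> (14.657,-8.657) [heading=315, draw]
  RT 180: heading 315 -> 135
  FD 5: (14.657,-8.657) -> (11.121,-5.121) [heading=135, draw]
  -- iteration 4/4 --
  FD 6: (11.121,-5.121) -> (6.879,-0.879) [heading=135, draw]
  FD 20: (6.879,-0.879) -> (-7.263,13.263) [heading=135, draw]
  RT 180: heading 135 -> 315
  FD 5: (-7.263,13.263) -> (-3.728,9.728) [heading=315, draw]
]
RT 180: heading 315 -> 135
Final: pos=(-3.728,9.728), heading=135, 13 segment(s) drawn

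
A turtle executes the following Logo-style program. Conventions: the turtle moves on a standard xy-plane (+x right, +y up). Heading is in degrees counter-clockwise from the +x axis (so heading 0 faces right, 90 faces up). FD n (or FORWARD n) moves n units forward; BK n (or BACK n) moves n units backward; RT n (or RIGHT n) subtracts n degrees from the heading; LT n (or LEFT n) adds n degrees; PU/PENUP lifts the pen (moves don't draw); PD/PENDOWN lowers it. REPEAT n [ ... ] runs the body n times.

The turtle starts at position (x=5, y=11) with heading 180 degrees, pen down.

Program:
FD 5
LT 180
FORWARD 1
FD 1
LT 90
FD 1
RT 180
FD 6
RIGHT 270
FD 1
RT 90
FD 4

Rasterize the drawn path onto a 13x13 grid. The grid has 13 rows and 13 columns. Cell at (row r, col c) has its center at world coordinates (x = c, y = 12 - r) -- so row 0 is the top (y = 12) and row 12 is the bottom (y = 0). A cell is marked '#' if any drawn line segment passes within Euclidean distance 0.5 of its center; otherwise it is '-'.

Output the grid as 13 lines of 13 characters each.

Segment 0: (5,11) -> (0,11)
Segment 1: (0,11) -> (1,11)
Segment 2: (1,11) -> (2,11)
Segment 3: (2,11) -> (2,12)
Segment 4: (2,12) -> (2,6)
Segment 5: (2,6) -> (3,6)
Segment 6: (3,6) -> (3,2)

Answer: --#----------
######-------
--#----------
--#----------
--#----------
--#----------
--##---------
---#---------
---#---------
---#---------
---#---------
-------------
-------------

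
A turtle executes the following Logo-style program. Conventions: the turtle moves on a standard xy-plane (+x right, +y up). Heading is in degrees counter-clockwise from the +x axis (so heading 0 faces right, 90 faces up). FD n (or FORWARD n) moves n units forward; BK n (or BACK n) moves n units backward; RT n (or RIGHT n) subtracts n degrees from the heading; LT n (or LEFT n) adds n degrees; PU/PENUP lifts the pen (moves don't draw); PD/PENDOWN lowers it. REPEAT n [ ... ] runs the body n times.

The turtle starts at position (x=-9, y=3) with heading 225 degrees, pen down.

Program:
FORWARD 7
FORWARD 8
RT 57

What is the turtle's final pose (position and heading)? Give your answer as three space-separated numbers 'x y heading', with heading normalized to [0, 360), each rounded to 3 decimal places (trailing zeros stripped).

Executing turtle program step by step:
Start: pos=(-9,3), heading=225, pen down
FD 7: (-9,3) -> (-13.95,-1.95) [heading=225, draw]
FD 8: (-13.95,-1.95) -> (-19.607,-7.607) [heading=225, draw]
RT 57: heading 225 -> 168
Final: pos=(-19.607,-7.607), heading=168, 2 segment(s) drawn

Answer: -19.607 -7.607 168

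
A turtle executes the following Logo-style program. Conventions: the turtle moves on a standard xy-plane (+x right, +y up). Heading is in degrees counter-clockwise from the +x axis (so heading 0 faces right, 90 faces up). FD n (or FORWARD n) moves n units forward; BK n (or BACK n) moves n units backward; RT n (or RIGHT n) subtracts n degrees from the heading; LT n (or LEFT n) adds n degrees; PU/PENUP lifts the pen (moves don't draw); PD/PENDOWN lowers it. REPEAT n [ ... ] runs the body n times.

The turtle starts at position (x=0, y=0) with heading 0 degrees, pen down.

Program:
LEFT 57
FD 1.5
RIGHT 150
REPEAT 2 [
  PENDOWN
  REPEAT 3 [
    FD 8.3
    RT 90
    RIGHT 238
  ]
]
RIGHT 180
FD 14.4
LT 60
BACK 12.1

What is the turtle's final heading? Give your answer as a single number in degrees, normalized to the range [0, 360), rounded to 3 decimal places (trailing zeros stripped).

Executing turtle program step by step:
Start: pos=(0,0), heading=0, pen down
LT 57: heading 0 -> 57
FD 1.5: (0,0) -> (0.817,1.258) [heading=57, draw]
RT 150: heading 57 -> 267
REPEAT 2 [
  -- iteration 1/2 --
  PD: pen down
  REPEAT 3 [
    -- iteration 1/3 --
    FD 8.3: (0.817,1.258) -> (0.383,-7.031) [heading=267, draw]
    RT 90: heading 267 -> 177
    RT 238: heading 177 -> 299
    -- iteration 2/3 --
    FD 8.3: (0.383,-7.031) -> (4.406,-14.29) [heading=299, draw]
    RT 90: heading 299 -> 209
    RT 238: heading 209 -> 331
    -- iteration 3/3 --
    FD 8.3: (4.406,-14.29) -> (11.666,-18.314) [heading=331, draw]
    RT 90: heading 331 -> 241
    RT 238: heading 241 -> 3
  ]
  -- iteration 2/2 --
  PD: pen down
  REPEAT 3 [
    -- iteration 1/3 --
    FD 8.3: (11.666,-18.314) -> (19.954,-17.879) [heading=3, draw]
    RT 90: heading 3 -> 273
    RT 238: heading 273 -> 35
    -- iteration 2/3 --
    FD 8.3: (19.954,-17.879) -> (26.753,-13.119) [heading=35, draw]
    RT 90: heading 35 -> 305
    RT 238: heading 305 -> 67
    -- iteration 3/3 --
    FD 8.3: (26.753,-13.119) -> (29.996,-5.479) [heading=67, draw]
    RT 90: heading 67 -> 337
    RT 238: heading 337 -> 99
  ]
]
RT 180: heading 99 -> 279
FD 14.4: (29.996,-5.479) -> (32.249,-19.701) [heading=279, draw]
LT 60: heading 279 -> 339
BK 12.1: (32.249,-19.701) -> (20.953,-15.365) [heading=339, draw]
Final: pos=(20.953,-15.365), heading=339, 9 segment(s) drawn

Answer: 339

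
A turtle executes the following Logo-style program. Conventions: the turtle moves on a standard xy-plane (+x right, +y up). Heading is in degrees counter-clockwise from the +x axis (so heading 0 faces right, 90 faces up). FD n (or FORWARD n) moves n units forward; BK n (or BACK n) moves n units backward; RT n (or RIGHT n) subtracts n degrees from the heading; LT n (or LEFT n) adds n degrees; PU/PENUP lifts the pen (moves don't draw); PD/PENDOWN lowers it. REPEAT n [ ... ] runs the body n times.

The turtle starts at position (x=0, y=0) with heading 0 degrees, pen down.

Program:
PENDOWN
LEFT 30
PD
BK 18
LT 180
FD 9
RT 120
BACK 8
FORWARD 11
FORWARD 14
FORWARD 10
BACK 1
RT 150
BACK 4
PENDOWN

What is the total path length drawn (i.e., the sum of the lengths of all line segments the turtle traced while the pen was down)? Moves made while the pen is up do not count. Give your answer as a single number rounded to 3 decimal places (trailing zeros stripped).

Executing turtle program step by step:
Start: pos=(0,0), heading=0, pen down
PD: pen down
LT 30: heading 0 -> 30
PD: pen down
BK 18: (0,0) -> (-15.588,-9) [heading=30, draw]
LT 180: heading 30 -> 210
FD 9: (-15.588,-9) -> (-23.383,-13.5) [heading=210, draw]
RT 120: heading 210 -> 90
BK 8: (-23.383,-13.5) -> (-23.383,-21.5) [heading=90, draw]
FD 11: (-23.383,-21.5) -> (-23.383,-10.5) [heading=90, draw]
FD 14: (-23.383,-10.5) -> (-23.383,3.5) [heading=90, draw]
FD 10: (-23.383,3.5) -> (-23.383,13.5) [heading=90, draw]
BK 1: (-23.383,13.5) -> (-23.383,12.5) [heading=90, draw]
RT 150: heading 90 -> 300
BK 4: (-23.383,12.5) -> (-25.383,15.964) [heading=300, draw]
PD: pen down
Final: pos=(-25.383,15.964), heading=300, 8 segment(s) drawn

Segment lengths:
  seg 1: (0,0) -> (-15.588,-9), length = 18
  seg 2: (-15.588,-9) -> (-23.383,-13.5), length = 9
  seg 3: (-23.383,-13.5) -> (-23.383,-21.5), length = 8
  seg 4: (-23.383,-21.5) -> (-23.383,-10.5), length = 11
  seg 5: (-23.383,-10.5) -> (-23.383,3.5), length = 14
  seg 6: (-23.383,3.5) -> (-23.383,13.5), length = 10
  seg 7: (-23.383,13.5) -> (-23.383,12.5), length = 1
  seg 8: (-23.383,12.5) -> (-25.383,15.964), length = 4
Total = 75

Answer: 75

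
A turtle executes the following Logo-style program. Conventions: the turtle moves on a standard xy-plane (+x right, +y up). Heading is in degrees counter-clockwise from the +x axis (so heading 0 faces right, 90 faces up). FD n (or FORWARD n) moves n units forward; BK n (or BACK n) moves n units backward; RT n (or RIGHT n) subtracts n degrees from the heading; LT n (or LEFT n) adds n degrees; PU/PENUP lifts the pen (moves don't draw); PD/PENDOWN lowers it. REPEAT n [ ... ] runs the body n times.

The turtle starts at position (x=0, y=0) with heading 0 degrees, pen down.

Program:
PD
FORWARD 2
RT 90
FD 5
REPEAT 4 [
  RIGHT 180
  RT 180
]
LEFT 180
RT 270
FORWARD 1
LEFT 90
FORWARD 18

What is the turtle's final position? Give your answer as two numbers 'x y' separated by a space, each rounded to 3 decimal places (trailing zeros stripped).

Executing turtle program step by step:
Start: pos=(0,0), heading=0, pen down
PD: pen down
FD 2: (0,0) -> (2,0) [heading=0, draw]
RT 90: heading 0 -> 270
FD 5: (2,0) -> (2,-5) [heading=270, draw]
REPEAT 4 [
  -- iteration 1/4 --
  RT 180: heading 270 -> 90
  RT 180: heading 90 -> 270
  -- iteration 2/4 --
  RT 180: heading 270 -> 90
  RT 180: heading 90 -> 270
  -- iteration 3/4 --
  RT 180: heading 270 -> 90
  RT 180: heading 90 -> 270
  -- iteration 4/4 --
  RT 180: heading 270 -> 90
  RT 180: heading 90 -> 270
]
LT 180: heading 270 -> 90
RT 270: heading 90 -> 180
FD 1: (2,-5) -> (1,-5) [heading=180, draw]
LT 90: heading 180 -> 270
FD 18: (1,-5) -> (1,-23) [heading=270, draw]
Final: pos=(1,-23), heading=270, 4 segment(s) drawn

Answer: 1 -23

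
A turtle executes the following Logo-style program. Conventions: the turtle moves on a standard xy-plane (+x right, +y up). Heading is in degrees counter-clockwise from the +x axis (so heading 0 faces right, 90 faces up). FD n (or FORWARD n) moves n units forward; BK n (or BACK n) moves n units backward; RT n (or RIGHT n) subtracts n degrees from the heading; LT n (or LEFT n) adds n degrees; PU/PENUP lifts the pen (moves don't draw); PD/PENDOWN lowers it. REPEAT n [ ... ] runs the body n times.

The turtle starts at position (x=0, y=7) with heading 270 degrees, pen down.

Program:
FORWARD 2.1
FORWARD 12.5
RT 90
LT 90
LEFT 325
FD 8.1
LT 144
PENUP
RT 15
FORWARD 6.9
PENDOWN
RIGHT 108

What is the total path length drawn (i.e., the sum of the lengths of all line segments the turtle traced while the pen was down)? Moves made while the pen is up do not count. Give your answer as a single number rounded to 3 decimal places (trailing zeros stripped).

Executing turtle program step by step:
Start: pos=(0,7), heading=270, pen down
FD 2.1: (0,7) -> (0,4.9) [heading=270, draw]
FD 12.5: (0,4.9) -> (0,-7.6) [heading=270, draw]
RT 90: heading 270 -> 180
LT 90: heading 180 -> 270
LT 325: heading 270 -> 235
FD 8.1: (0,-7.6) -> (-4.646,-14.235) [heading=235, draw]
LT 144: heading 235 -> 19
PU: pen up
RT 15: heading 19 -> 4
FD 6.9: (-4.646,-14.235) -> (2.237,-13.754) [heading=4, move]
PD: pen down
RT 108: heading 4 -> 256
Final: pos=(2.237,-13.754), heading=256, 3 segment(s) drawn

Segment lengths:
  seg 1: (0,7) -> (0,4.9), length = 2.1
  seg 2: (0,4.9) -> (0,-7.6), length = 12.5
  seg 3: (0,-7.6) -> (-4.646,-14.235), length = 8.1
Total = 22.7

Answer: 22.7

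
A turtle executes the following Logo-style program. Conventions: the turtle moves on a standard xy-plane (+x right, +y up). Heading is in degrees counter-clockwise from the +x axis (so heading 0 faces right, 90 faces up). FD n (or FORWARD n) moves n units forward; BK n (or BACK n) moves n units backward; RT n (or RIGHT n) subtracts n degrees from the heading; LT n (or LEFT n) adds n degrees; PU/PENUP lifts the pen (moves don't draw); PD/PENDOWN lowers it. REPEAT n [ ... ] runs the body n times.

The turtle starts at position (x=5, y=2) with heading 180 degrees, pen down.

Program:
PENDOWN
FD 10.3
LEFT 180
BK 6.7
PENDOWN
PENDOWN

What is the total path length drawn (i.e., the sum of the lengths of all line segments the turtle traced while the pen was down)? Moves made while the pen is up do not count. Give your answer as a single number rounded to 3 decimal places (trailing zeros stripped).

Executing turtle program step by step:
Start: pos=(5,2), heading=180, pen down
PD: pen down
FD 10.3: (5,2) -> (-5.3,2) [heading=180, draw]
LT 180: heading 180 -> 0
BK 6.7: (-5.3,2) -> (-12,2) [heading=0, draw]
PD: pen down
PD: pen down
Final: pos=(-12,2), heading=0, 2 segment(s) drawn

Segment lengths:
  seg 1: (5,2) -> (-5.3,2), length = 10.3
  seg 2: (-5.3,2) -> (-12,2), length = 6.7
Total = 17

Answer: 17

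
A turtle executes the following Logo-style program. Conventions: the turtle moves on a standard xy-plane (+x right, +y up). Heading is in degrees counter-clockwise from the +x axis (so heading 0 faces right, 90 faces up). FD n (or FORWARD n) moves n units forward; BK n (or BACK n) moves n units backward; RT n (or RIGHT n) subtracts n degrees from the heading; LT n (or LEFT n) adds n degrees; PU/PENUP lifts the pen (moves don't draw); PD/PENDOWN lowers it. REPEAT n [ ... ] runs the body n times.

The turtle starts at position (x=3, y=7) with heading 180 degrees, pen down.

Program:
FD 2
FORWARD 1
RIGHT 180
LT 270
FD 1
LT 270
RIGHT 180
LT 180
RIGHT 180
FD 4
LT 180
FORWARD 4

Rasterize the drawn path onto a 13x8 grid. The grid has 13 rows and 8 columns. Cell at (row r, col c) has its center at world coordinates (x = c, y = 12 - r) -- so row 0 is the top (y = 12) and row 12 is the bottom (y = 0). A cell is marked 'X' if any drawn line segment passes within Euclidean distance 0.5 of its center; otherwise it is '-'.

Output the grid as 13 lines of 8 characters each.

Answer: --------
--------
--------
--------
--------
XXXX----
XXXXX---
--------
--------
--------
--------
--------
--------

Derivation:
Segment 0: (3,7) -> (1,7)
Segment 1: (1,7) -> (0,7)
Segment 2: (0,7) -> (-0,6)
Segment 3: (-0,6) -> (4,6)
Segment 4: (4,6) -> (0,6)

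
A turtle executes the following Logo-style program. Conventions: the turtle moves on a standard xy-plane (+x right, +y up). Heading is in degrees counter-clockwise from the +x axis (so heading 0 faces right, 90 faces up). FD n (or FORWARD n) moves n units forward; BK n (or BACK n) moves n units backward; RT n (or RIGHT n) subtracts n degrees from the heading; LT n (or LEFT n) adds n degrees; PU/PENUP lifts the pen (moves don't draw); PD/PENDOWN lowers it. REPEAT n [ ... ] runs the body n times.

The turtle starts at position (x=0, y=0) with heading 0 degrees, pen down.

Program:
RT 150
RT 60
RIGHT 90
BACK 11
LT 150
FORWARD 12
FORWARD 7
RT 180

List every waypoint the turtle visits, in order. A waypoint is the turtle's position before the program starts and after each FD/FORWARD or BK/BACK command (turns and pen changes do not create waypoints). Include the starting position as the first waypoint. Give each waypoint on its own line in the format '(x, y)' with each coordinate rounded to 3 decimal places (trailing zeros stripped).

Executing turtle program step by step:
Start: pos=(0,0), heading=0, pen down
RT 150: heading 0 -> 210
RT 60: heading 210 -> 150
RT 90: heading 150 -> 60
BK 11: (0,0) -> (-5.5,-9.526) [heading=60, draw]
LT 150: heading 60 -> 210
FD 12: (-5.5,-9.526) -> (-15.892,-15.526) [heading=210, draw]
FD 7: (-15.892,-15.526) -> (-21.954,-19.026) [heading=210, draw]
RT 180: heading 210 -> 30
Final: pos=(-21.954,-19.026), heading=30, 3 segment(s) drawn
Waypoints (4 total):
(0, 0)
(-5.5, -9.526)
(-15.892, -15.526)
(-21.954, -19.026)

Answer: (0, 0)
(-5.5, -9.526)
(-15.892, -15.526)
(-21.954, -19.026)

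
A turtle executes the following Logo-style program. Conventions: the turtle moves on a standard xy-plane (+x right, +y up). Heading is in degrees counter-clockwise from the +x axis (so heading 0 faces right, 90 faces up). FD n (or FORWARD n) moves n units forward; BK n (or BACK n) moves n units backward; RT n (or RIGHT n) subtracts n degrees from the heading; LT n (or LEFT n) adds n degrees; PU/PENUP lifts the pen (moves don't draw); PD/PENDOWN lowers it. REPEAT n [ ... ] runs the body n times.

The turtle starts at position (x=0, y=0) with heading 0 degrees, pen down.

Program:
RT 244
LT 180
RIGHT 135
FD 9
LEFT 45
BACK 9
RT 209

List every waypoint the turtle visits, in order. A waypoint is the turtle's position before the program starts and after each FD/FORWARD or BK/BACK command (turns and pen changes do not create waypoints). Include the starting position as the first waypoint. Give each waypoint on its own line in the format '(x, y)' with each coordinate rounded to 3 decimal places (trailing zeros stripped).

Executing turtle program step by step:
Start: pos=(0,0), heading=0, pen down
RT 244: heading 0 -> 116
LT 180: heading 116 -> 296
RT 135: heading 296 -> 161
FD 9: (0,0) -> (-8.51,2.93) [heading=161, draw]
LT 45: heading 161 -> 206
BK 9: (-8.51,2.93) -> (-0.421,6.875) [heading=206, draw]
RT 209: heading 206 -> 357
Final: pos=(-0.421,6.875), heading=357, 2 segment(s) drawn
Waypoints (3 total):
(0, 0)
(-8.51, 2.93)
(-0.421, 6.875)

Answer: (0, 0)
(-8.51, 2.93)
(-0.421, 6.875)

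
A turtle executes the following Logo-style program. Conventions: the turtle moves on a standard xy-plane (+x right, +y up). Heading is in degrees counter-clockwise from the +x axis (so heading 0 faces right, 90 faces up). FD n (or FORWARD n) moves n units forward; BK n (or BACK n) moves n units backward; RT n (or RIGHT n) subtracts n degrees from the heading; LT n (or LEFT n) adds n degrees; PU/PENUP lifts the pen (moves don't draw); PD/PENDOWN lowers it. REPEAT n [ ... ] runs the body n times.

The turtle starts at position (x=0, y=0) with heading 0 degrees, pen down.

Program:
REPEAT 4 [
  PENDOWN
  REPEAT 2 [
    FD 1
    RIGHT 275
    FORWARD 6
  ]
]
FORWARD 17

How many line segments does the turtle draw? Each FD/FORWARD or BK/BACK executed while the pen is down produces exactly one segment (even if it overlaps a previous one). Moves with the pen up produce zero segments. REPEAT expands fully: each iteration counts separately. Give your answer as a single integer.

Answer: 17

Derivation:
Executing turtle program step by step:
Start: pos=(0,0), heading=0, pen down
REPEAT 4 [
  -- iteration 1/4 --
  PD: pen down
  REPEAT 2 [
    -- iteration 1/2 --
    FD 1: (0,0) -> (1,0) [heading=0, draw]
    RT 275: heading 0 -> 85
    FD 6: (1,0) -> (1.523,5.977) [heading=85, draw]
    -- iteration 2/2 --
    FD 1: (1.523,5.977) -> (1.61,6.973) [heading=85, draw]
    RT 275: heading 85 -> 170
    FD 6: (1.61,6.973) -> (-4.299,8.015) [heading=170, draw]
  ]
  -- iteration 2/4 --
  PD: pen down
  REPEAT 2 [
    -- iteration 1/2 --
    FD 1: (-4.299,8.015) -> (-5.284,8.189) [heading=170, draw]
    RT 275: heading 170 -> 255
    FD 6: (-5.284,8.189) -> (-6.836,2.393) [heading=255, draw]
    -- iteration 2/2 --
    FD 1: (-6.836,2.393) -> (-7.095,1.427) [heading=255, draw]
    RT 275: heading 255 -> 340
    FD 6: (-7.095,1.427) -> (-1.457,-0.625) [heading=340, draw]
  ]
  -- iteration 3/4 --
  PD: pen down
  REPEAT 2 [
    -- iteration 1/2 --
    FD 1: (-1.457,-0.625) -> (-0.517,-0.967) [heading=340, draw]
    RT 275: heading 340 -> 65
    FD 6: (-0.517,-0.967) -> (2.018,4.471) [heading=65, draw]
    -- iteration 2/2 --
    FD 1: (2.018,4.471) -> (2.441,5.377) [heading=65, draw]
    RT 275: heading 65 -> 150
    FD 6: (2.441,5.377) -> (-2.755,8.377) [heading=150, draw]
  ]
  -- iteration 4/4 --
  PD: pen down
  REPEAT 2 [
    -- iteration 1/2 --
    FD 1: (-2.755,8.377) -> (-3.621,8.877) [heading=150, draw]
    RT 275: heading 150 -> 235
    FD 6: (-3.621,8.877) -> (-7.063,3.963) [heading=235, draw]
    -- iteration 2/2 --
    FD 1: (-7.063,3.963) -> (-7.636,3.143) [heading=235, draw]
    RT 275: heading 235 -> 320
    FD 6: (-7.636,3.143) -> (-3.04,-0.713) [heading=320, draw]
  ]
]
FD 17: (-3.04,-0.713) -> (9.983,-11.641) [heading=320, draw]
Final: pos=(9.983,-11.641), heading=320, 17 segment(s) drawn
Segments drawn: 17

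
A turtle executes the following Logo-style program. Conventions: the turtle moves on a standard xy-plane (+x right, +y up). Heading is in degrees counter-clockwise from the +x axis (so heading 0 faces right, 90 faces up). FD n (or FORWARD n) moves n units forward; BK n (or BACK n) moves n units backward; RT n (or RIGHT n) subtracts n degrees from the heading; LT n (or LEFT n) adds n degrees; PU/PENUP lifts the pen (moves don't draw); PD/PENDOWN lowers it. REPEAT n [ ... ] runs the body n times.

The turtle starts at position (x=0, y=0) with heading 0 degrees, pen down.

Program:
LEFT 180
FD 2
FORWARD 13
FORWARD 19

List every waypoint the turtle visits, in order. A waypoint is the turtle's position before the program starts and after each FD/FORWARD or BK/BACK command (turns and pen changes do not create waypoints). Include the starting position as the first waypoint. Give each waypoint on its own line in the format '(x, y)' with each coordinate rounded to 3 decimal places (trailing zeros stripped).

Executing turtle program step by step:
Start: pos=(0,0), heading=0, pen down
LT 180: heading 0 -> 180
FD 2: (0,0) -> (-2,0) [heading=180, draw]
FD 13: (-2,0) -> (-15,0) [heading=180, draw]
FD 19: (-15,0) -> (-34,0) [heading=180, draw]
Final: pos=(-34,0), heading=180, 3 segment(s) drawn
Waypoints (4 total):
(0, 0)
(-2, 0)
(-15, 0)
(-34, 0)

Answer: (0, 0)
(-2, 0)
(-15, 0)
(-34, 0)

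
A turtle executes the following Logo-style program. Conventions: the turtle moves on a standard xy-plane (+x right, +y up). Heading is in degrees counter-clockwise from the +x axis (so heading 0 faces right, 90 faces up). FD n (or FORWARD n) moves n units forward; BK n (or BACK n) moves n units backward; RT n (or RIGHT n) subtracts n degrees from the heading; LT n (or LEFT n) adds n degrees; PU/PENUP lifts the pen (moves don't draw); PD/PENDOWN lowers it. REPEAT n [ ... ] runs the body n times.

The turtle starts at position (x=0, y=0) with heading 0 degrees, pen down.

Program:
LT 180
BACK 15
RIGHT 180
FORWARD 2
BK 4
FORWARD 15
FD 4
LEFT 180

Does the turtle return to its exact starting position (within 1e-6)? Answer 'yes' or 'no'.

Executing turtle program step by step:
Start: pos=(0,0), heading=0, pen down
LT 180: heading 0 -> 180
BK 15: (0,0) -> (15,0) [heading=180, draw]
RT 180: heading 180 -> 0
FD 2: (15,0) -> (17,0) [heading=0, draw]
BK 4: (17,0) -> (13,0) [heading=0, draw]
FD 15: (13,0) -> (28,0) [heading=0, draw]
FD 4: (28,0) -> (32,0) [heading=0, draw]
LT 180: heading 0 -> 180
Final: pos=(32,0), heading=180, 5 segment(s) drawn

Start position: (0, 0)
Final position: (32, 0)
Distance = 32; >= 1e-6 -> NOT closed

Answer: no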